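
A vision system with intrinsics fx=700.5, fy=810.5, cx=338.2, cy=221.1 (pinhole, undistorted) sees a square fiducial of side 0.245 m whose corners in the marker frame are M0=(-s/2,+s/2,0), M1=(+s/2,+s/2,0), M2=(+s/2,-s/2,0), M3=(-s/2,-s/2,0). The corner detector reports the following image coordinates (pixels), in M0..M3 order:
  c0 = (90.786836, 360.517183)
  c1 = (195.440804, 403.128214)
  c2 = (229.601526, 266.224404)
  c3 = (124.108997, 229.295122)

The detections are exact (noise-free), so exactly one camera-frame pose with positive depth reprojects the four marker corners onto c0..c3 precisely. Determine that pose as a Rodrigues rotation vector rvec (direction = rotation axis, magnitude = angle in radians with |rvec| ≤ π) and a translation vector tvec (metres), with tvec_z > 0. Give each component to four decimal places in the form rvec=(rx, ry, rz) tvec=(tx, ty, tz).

Intrinsics K: fx=700.5, fy=810.5, cx=338.2, cy=221.1
Marker side s = 0.245 m; corners in marker frame (Z=0):
  M0 = (-0.1225, +0.1225, 0)
  M1 = (+0.1225, +0.1225, 0)
  M2 = (+0.1225, -0.1225, 0)
  M3 = (-0.1225, -0.1225, 0)
Detected image corners:
  c0 = (90.786836, 360.517183) px
  c1 = (195.440804, 403.128214) px
  c2 = (229.601526, 266.224404) px
  c3 = (124.108997, 229.295122) px
Planar DLT: solve 8×8 A·h = b for H (H[2,2]=1):
  H  [+402.19550 -141.04115 +158.95466]
  H  [+109.80224 +540.35552 +314.21277]
  H  [-0.16676 -0.02098 +1.00000]
B = K⁻¹H; ‖b₁‖=0.699391, ‖b₂‖=0.699391; λ = 2/(‖b₁‖+‖b₂‖) = 1.429816, sign → tz>0 ⇒ λ=+1.429816
r₁ = λ·B[:,0] = (+0.93605,+0.25875,-0.23844); r₂ = λ·B[:,1] = (-0.27340,+0.96143,-0.02999)
r₃ = r₁×r₂ = (+0.22148,+0.09326,+0.97069); SVD([r₁ r₂ r₃]) → R = UVᵀ:
  R  [+0.93605 -0.27340 +0.22148]
  R  [+0.25875 +0.96143 +0.09326]
  R  [-0.23844 -0.02999 +0.97069]
t = (-0.36586, +0.16426, +1.42982) m
tr R = 2.868179; θ = arccos((tr R − 1)/2) = 0.365095 rad = 20.918°
axis k = ((R−Rᵀ)₃₂, (R−Rᵀ)₁₃, (R−Rᵀ)₂₁) / (2 sinθ) = (-0.172611, +0.644077, +0.745232)
rvec = θ·k = (-0.063019, +0.235150, +0.272081)

rvec=(-0.0630, 0.2351, 0.2721) tvec=(-0.3659, 0.1643, 1.4298)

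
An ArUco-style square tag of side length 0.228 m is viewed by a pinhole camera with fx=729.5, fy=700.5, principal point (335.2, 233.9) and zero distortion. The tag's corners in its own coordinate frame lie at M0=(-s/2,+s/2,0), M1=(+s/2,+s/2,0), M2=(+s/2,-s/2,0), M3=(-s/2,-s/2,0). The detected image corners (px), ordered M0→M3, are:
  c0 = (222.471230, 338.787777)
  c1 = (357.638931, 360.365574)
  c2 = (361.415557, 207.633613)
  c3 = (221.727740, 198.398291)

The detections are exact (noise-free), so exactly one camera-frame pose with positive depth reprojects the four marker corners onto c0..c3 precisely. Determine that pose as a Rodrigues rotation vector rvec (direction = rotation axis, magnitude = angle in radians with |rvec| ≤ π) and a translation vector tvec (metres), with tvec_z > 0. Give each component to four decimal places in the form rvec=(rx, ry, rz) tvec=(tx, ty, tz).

rvec=(0.1441, 0.4290, 0.0503) tvec=(-0.0695, 0.0660, 1.0694)

Intrinsics K: fx=729.5, fy=700.5, cx=335.2, cy=233.9
Marker side s = 0.228 m; corners in marker frame (Z=0):
  M0 = (-0.1140, +0.1140, 0)
  M1 = (+0.1140, +0.1140, 0)
  M2 = (+0.1140, -0.1140, 0)
  M3 = (-0.1140, -0.1140, 0)
Detected image corners:
  c0 = (222.471230, 338.787777) px
  c1 = (357.638931, 360.365574) px
  c2 = (361.415557, 207.633613) px
  c3 = (221.727740, 198.398291) px
Planar DLT: solve 8×8 A·h = b for H (H[2,2]=1):
  H  [+490.89982 +34.50200 +287.79262]
  H  [-38.11491 +680.31199 +277.12874]
  H  [-0.38408 +0.14002 +1.00000]
B = K⁻¹H; ‖b₁‖=0.935127, ‖b₂‖=0.935127; λ = 2/(‖b₁‖+‖b₂‖) = 1.069374, sign → tz>0 ⇒ λ=+1.069374
r₁ = λ·B[:,0] = (+0.90833,+0.07896,-0.41072); r₂ = λ·B[:,1] = (-0.01822,+0.98856,+0.14973)
r₃ = r₁×r₂ = (+0.41785,-0.12852,+0.89938); SVD([r₁ r₂ r₃]) → R = UVᵀ:
  R  [+0.90833 -0.01822 +0.41785]
  R  [+0.07896 +0.98856 -0.12852]
  R  [-0.41072 +0.14973 +0.89938]
t = (-0.06949, +0.06599, +1.06937) m
tr R = 2.796274; θ = arccos((tr R − 1)/2) = 0.455282 rad = 26.086°
axis k = ((R−Rᵀ)₃₂, (R−Rᵀ)₁₃, (R−Rᵀ)₂₁) / (2 sinθ) = (+0.316404, +0.942166, +0.110505)
rvec = θ·k = (+0.144053, +0.428952, +0.050311)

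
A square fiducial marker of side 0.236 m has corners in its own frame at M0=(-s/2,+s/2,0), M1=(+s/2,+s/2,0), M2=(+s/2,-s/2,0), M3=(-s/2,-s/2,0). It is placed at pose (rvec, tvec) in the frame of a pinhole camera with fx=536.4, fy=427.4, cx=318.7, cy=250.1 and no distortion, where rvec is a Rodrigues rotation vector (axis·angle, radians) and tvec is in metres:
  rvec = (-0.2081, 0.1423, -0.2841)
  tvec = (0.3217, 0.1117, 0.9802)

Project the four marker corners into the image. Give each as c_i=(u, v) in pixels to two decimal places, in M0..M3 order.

Intrinsics K: fx=536.4, fy=427.4, cx=318.7, cy=250.1
Marker side s = 0.236 m; corners in marker frame (Z=0):
  M0 = (-0.1180, +0.1180, 0)
  M1 = (+0.1180, +0.1180, 0)
  M2 = (+0.1180, -0.1180, 0)
  M3 = (-0.1180, -0.1180, 0)
rvec = (-0.2081, 0.1423, -0.2841), |rvec| = θ = 0.37983 rad = 21.762°
Rodrigues: sinθ=0.37076, 1−cosθ=0.07127; R = I + sinθ·[k]× + (1−cosθ)·[k]×²:
    [+0.95012 +0.26269 +0.16811]
    [-0.29195 +0.93873 +0.18316]
    [-0.10970 -0.22310 +0.96860]
t = (0.3217, 0.1117, 0.9802) m
M0: Pc = R·M0+t = (+0.24058, +0.25692, +0.96682); u = 536.4·(+0.24058)/0.96682 + 318.7 = 452.1777, v = 427.4·(+0.25692)/0.96682 + 250.1 = 363.6764
M1: Pc = R·M1+t = (+0.46481, +0.18802, +0.94093); u = 536.4·(+0.46481)/0.94093 + 318.7 = 583.6774, v = 427.4·(+0.18802)/0.94093 + 250.1 = 335.5050
M2: Pc = R·M2+t = (+0.40282, -0.03352, +0.99358); u = 536.4·(+0.40282)/0.99358 + 318.7 = 536.1668, v = 427.4·(-0.03352)/0.99358 + 250.1 = 235.6809
M3: Pc = R·M3+t = (+0.17859, +0.03538, +1.01947); u = 536.4·(+0.17859)/1.01947 + 318.7 = 412.6652, v = 427.4·(+0.03538)/1.01947 + 250.1 = 264.9323

c0=(452.18, 363.68) c1=(583.68, 335.50) c2=(536.17, 235.68) c3=(412.67, 264.93)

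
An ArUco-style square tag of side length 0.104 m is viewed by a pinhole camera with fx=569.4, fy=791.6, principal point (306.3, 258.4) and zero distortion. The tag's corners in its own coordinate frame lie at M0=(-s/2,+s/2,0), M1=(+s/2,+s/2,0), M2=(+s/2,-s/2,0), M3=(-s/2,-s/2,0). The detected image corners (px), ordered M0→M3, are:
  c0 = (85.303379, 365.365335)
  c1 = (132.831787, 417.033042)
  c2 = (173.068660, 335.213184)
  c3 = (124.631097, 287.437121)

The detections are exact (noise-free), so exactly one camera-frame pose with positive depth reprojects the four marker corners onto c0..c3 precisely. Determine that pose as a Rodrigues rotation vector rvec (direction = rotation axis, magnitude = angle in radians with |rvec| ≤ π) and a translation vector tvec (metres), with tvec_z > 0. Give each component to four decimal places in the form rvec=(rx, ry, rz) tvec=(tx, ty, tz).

Intrinsics K: fx=569.4, fy=791.6, cx=306.3, cy=258.4
Marker side s = 0.104 m; corners in marker frame (Z=0):
  M0 = (-0.0520, +0.0520, 0)
  M1 = (+0.0520, +0.0520, 0)
  M2 = (+0.0520, -0.0520, 0)
  M3 = (-0.0520, -0.0520, 0)
Detected image corners:
  c0 = (85.303379, 365.365335) px
  c1 = (132.831787, 417.033042) px
  c2 = (173.068660, 335.213184) px
  c3 = (124.631097, 287.437121) px
Planar DLT: solve 8×8 A·h = b for H (H[2,2]=1):
  H  [+411.91045 -399.97640 +128.62060]
  H  [+343.14566 +719.86586 +350.48351]
  H  [-0.38381 -0.13602 +1.00000]
B = K⁻¹H; ‖b₁‖=1.150738, ‖b₂‖=1.150738; λ = 2/(‖b₁‖+‖b₂‖) = 0.869008, sign → tz>0 ⇒ λ=+0.869008
r₁ = λ·B[:,0] = (+0.80807,+0.48557,-0.33353); r₂ = λ·B[:,1] = (-0.54685,+0.82884,-0.11821)
r₃ = r₁×r₂ = (+0.21905,+0.27791,+0.93530); SVD([r₁ r₂ r₃]) → R = UVᵀ:
  R  [+0.80807 -0.54685 +0.21905]
  R  [+0.48557 +0.82884 +0.27791]
  R  [-0.33353 -0.11821 +0.93530]
t = (-0.27117, +0.10109, +0.86901) m
tr R = 2.572212; θ = arccos((tr R − 1)/2) = 0.666313 rad = 38.177°
axis k = ((R−Rᵀ)₃₂, (R−Rᵀ)₁₃, (R−Rᵀ)₂₁) / (2 sinθ) = (-0.320435, +0.447004, +0.835170)
rvec = θ·k = (-0.213510, +0.297845, +0.556485)

rvec=(-0.2135, 0.2978, 0.5565) tvec=(-0.2712, 0.1011, 0.8690)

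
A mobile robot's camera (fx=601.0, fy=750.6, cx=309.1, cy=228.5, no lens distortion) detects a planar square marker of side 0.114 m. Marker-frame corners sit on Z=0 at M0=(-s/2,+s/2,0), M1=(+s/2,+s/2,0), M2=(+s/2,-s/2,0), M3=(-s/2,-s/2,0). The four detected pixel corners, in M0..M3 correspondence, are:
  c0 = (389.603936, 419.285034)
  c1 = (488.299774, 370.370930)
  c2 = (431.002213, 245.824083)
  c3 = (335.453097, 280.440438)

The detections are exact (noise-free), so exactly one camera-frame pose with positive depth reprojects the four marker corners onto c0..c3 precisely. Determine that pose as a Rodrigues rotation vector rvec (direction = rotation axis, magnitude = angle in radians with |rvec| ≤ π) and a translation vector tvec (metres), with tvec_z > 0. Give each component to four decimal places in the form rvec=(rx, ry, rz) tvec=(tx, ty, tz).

Intrinsics K: fx=601.0, fy=750.6, cx=309.1, cy=228.5
Marker side s = 0.114 m; corners in marker frame (Z=0):
  M0 = (-0.0570, +0.0570, 0)
  M1 = (+0.0570, +0.0570, 0)
  M2 = (+0.0570, -0.0570, 0)
  M3 = (-0.0570, -0.0570, 0)
Detected image corners:
  c0 = (389.603936, 419.285034) px
  c1 = (488.299774, 370.370930) px
  c2 = (431.002213, 245.824083) px
  c3 = (335.453097, 280.440438) px
Planar DLT: solve 8×8 A·h = b for H (H[2,2]=1):
  H  [+1151.27802 +200.49201 +411.99288]
  H  [-123.86729 +921.42955 +325.47420]
  H  [+0.72947 -0.70274 +1.00000]
B = K⁻¹H; ‖b₁‖=1.747825, ‖b₂‖=1.747825; λ = 2/(‖b₁‖+‖b₂‖) = 0.572140, sign → tz>0 ⇒ λ=+0.572140
r₁ = λ·B[:,0] = (+0.88134,-0.22147,+0.41736); r₂ = λ·B[:,1] = (+0.39765,+0.82475,-0.40207)
r₃ = r₁×r₂ = (-0.25517,+0.52032,+0.81496); SVD([r₁ r₂ r₃]) → R = UVᵀ:
  R  [+0.88134 +0.39765 -0.25517]
  R  [-0.22147 +0.82475 +0.52032]
  R  [+0.41736 -0.40207 +0.81496]
t = (+0.09795, +0.07392, +0.57214) m
tr R = 2.521047; θ = arccos((tr R − 1)/2) = 0.706677 rad = 40.490°
axis k = ((R−Rᵀ)₃₂, (R−Rᵀ)₁₃, (R−Rᵀ)₂₁) / (2 sinθ) = (-0.710284, -0.517883, -0.476754)
rvec = θ·k = (-0.501942, -0.365976, -0.336911)

rvec=(-0.5019, -0.3660, -0.3369) tvec=(0.0980, 0.0739, 0.5721)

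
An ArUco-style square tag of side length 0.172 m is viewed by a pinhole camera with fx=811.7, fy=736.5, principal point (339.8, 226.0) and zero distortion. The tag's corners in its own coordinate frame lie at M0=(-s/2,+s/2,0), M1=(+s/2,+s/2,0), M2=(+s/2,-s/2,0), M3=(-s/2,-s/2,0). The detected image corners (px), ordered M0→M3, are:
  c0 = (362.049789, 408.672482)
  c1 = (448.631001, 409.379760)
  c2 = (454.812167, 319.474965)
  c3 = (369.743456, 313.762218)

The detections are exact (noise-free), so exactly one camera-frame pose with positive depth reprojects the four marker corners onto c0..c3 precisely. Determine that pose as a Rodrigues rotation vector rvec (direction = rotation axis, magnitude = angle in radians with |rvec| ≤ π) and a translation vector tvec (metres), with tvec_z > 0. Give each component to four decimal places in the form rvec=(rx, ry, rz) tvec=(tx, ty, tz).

Intrinsics K: fx=811.7, fy=736.5, cx=339.8, cy=226.0
Marker side s = 0.172 m; corners in marker frame (Z=0):
  M0 = (-0.0860, +0.0860, 0)
  M1 = (+0.0860, +0.0860, 0)
  M2 = (+0.0860, -0.0860, 0)
  M3 = (-0.0860, -0.0860, 0)
Detected image corners:
  c0 = (362.049789, 408.672482) px
  c1 = (448.631001, 409.379760) px
  c2 = (454.812167, 319.474965) px
  c3 = (369.743456, 313.762218) px
Planar DLT: solve 8×8 A·h = b for H (H[2,2]=1):
  H  [+628.78852 -71.60538 +410.00408]
  H  [+133.98907 +508.99524 +362.56107]
  H  [+0.31759 -0.07679 +1.00000]
B = K⁻¹H; ‖b₁‖=0.720960, ‖b₂‖=0.720960; λ = 2/(‖b₁‖+‖b₂‖) = 1.387039, sign → tz>0 ⇒ λ=+1.387039
r₁ = λ·B[:,0] = (+0.89007,+0.11716,+0.44051); r₂ = λ·B[:,1] = (-0.07777,+0.99127,-0.10651)
r₃ = r₁×r₂ = (-0.44915,+0.06054,+0.89140); SVD([r₁ r₂ r₃]) → R = UVᵀ:
  R  [+0.89007 -0.07777 -0.44915]
  R  [+0.11716 +0.99127 +0.06054]
  R  [+0.44051 -0.10651 +0.89140]
t = (+0.11997, +0.25718, +1.38704) m
tr R = 2.772737; θ = arccos((tr R − 1)/2) = 0.481354 rad = 27.580°
axis k = ((R−Rᵀ)₃₂, (R−Rᵀ)₁₃, (R−Rᵀ)₂₁) / (2 sinθ) = (-0.180404, -0.960799, +0.210524)
rvec = θ·k = (-0.086838, -0.462485, +0.101337)

rvec=(-0.0868, -0.4625, 0.1013) tvec=(0.1200, 0.2572, 1.3870)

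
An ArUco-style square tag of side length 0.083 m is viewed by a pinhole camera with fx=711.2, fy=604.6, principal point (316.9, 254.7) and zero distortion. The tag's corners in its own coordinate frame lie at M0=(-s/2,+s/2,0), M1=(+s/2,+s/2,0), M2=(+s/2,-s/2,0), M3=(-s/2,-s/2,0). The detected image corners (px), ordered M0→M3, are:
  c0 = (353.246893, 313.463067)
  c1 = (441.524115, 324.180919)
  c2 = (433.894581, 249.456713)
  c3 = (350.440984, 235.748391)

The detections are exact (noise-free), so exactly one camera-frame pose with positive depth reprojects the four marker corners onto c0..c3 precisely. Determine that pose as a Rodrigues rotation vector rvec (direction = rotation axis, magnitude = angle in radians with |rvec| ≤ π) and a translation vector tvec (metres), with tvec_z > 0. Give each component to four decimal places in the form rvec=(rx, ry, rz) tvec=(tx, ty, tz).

rvec=(-0.4420, -0.3970, 0.0832) tvec=(0.0672, 0.0251, 0.6063)

Intrinsics K: fx=711.2, fy=604.6, cx=316.9, cy=254.7
Marker side s = 0.083 m; corners in marker frame (Z=0):
  M0 = (-0.0415, +0.0415, 0)
  M1 = (+0.0415, +0.0415, 0)
  M2 = (+0.0415, -0.0415, 0)
  M3 = (-0.0415, -0.0415, 0)
Detected image corners:
  c0 = (353.246893, 313.463067) px
  c1 = (441.524115, 324.180919) px
  c2 = (433.894581, 249.456713) px
  c3 = (350.440984, 235.748391) px
Planar DLT: solve 8×8 A·h = b for H (H[2,2]=1):
  H  [+1265.34918 -217.70202 +395.74515]
  H  [+312.42190 +717.86347 +279.73416]
  H  [+0.58688 -0.71249 +1.00000]
B = K⁻¹H; ‖b₁‖=1.649359, ‖b₂‖=1.649359; λ = 2/(‖b₁‖+‖b₂‖) = 0.606296, sign → tz>0 ⇒ λ=+0.606296
r₁ = λ·B[:,0] = (+0.92016,+0.16340,+0.35582); r₂ = λ·B[:,1] = (+0.00689,+0.90186,-0.43198)
r₃ = r₁×r₂ = (-0.39149,+0.39994,+0.82873); SVD([r₁ r₂ r₃]) → R = UVᵀ:
  R  [+0.92016 +0.00689 -0.39149]
  R  [+0.16340 +0.90186 +0.39994]
  R  [+0.35582 -0.43198 +0.82873]
t = (+0.06722, +0.02510, +0.60630) m
tr R = 2.650741; θ = arccos((tr R − 1)/2) = 0.599939 rad = 34.374°
axis k = ((R−Rᵀ)₃₂, (R−Rᵀ)₁₃, (R−Rᵀ)₂₁) / (2 sinθ) = (-0.736745, -0.661812, +0.138603)
rvec = θ·k = (-0.442002, -0.397047, +0.083153)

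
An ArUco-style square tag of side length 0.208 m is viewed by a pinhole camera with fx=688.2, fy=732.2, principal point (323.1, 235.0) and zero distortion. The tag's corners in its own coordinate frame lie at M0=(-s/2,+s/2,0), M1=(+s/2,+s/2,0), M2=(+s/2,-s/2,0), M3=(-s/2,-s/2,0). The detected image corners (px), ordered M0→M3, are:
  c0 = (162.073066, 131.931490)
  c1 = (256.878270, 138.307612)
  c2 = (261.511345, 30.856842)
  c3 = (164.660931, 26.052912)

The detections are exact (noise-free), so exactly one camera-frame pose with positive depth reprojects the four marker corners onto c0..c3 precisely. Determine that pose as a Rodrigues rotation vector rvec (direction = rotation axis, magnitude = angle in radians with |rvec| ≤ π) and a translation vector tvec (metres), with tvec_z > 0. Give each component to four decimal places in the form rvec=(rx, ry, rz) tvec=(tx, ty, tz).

rvec=(0.1419, 0.1162, 0.0688) tvec=(-0.2370, -0.3031, 1.4535)

Intrinsics K: fx=688.2, fy=732.2, cx=323.1, cy=235.0
Marker side s = 0.208 m; corners in marker frame (Z=0):
  M0 = (-0.1040, +0.1040, 0)
  M1 = (+0.1040, +0.1040, 0)
  M2 = (+0.1040, -0.1040, 0)
  M3 = (-0.1040, -0.1040, 0)
Detected image corners:
  c0 = (162.073066, 131.931490) px
  c1 = (256.878270, 138.307612) px
  c2 = (261.511345, 30.856842) px
  c3 = (164.660931, 26.052912) px
Planar DLT: solve 8×8 A·h = b for H (H[2,2]=1):
  H  [+444.58314 +3.75437 +210.88301]
  H  [+20.69109 +520.93861 +82.31832]
  H  [-0.07609 +0.09974 +1.00000]
B = K⁻¹H; ‖b₁‖=0.687985, ‖b₂‖=0.687985; λ = 2/(‖b₁‖+‖b₂‖) = 1.453520, sign → tz>0 ⇒ λ=+1.453520
r₁ = λ·B[:,0] = (+0.99091,+0.07657,-0.11060); r₂ = λ·B[:,1] = (-0.06013,+0.98761,+0.14498)
r₃ = r₁×r₂ = (+0.12033,-0.13701,+0.98323); SVD([r₁ r₂ r₃]) → R = UVᵀ:
  R  [+0.99091 -0.06013 +0.12033]
  R  [+0.07657 +0.98761 -0.13701]
  R  [-0.11060 +0.14498 +0.98323]
t = (-0.23701, -0.30309, +1.45352) m
tr R = 2.961751; θ = arccos((tr R − 1)/2) = 0.195886 rad = 11.223°
axis k = ((R−Rᵀ)₃₂, (R−Rᵀ)₁₃, (R−Rᵀ)₂₁) / (2 sinθ) = (+0.724391, +0.593234, +0.351186)
rvec = θ·k = (+0.141898, +0.116206, +0.068792)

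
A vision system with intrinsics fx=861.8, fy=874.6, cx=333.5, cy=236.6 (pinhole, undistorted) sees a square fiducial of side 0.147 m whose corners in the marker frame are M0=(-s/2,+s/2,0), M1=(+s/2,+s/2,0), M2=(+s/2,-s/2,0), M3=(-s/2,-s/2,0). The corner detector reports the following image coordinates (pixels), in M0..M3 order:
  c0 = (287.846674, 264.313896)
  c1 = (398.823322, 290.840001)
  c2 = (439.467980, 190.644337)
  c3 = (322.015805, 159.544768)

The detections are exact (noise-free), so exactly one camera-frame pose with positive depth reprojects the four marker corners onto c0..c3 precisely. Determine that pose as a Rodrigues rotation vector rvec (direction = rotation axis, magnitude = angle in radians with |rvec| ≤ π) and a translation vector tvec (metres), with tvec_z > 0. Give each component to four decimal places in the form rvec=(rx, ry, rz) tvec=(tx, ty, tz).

Intrinsics K: fx=861.8, fy=874.6, cx=333.5, cy=236.6
Marker side s = 0.147 m; corners in marker frame (Z=0):
  M0 = (-0.0735, +0.0735, 0)
  M1 = (+0.0735, +0.0735, 0)
  M2 = (+0.0735, -0.0735, 0)
  M3 = (-0.0735, -0.0735, 0)
Detected image corners:
  c0 = (287.846674, 264.313896) px
  c1 = (398.823322, 290.840001) px
  c2 = (439.467980, 190.644337) px
  c3 = (322.015805, 159.544768) px
Planar DLT: solve 8×8 A·h = b for H (H[2,2]=1):
  H  [+840.94362 -93.93561 +362.17783]
  H  [+235.94255 +797.49623 +228.19797]
  H  [+0.17869 +0.44421 +1.00000]
B = K⁻¹H; ‖b₁‖=0.950249, ‖b₂‖=0.950249; λ = 2/(‖b₁‖+‖b₂‖) = 1.052355, sign → tz>0 ⇒ λ=+1.052355
r₁ = λ·B[:,0] = (+0.95412,+0.23302,+0.18805); r₂ = λ·B[:,1] = (-0.29561,+0.83312,+0.46747)
r₃ = r₁×r₂ = (-0.04774,-0.50161,+0.86378); SVD([r₁ r₂ r₃]) → R = UVᵀ:
  R  [+0.95412 -0.29561 -0.04774]
  R  [+0.23302 +0.83312 -0.50161]
  R  [+0.18805 +0.46747 +0.86378]
t = (+0.03502, -0.01011, +1.05236) m
tr R = 2.651011; θ = arccos((tr R − 1)/2) = 0.599699 rad = 34.360°
axis k = ((R−Rᵀ)₃₂, (R−Rᵀ)₁₃, (R−Rᵀ)₂₁) / (2 sinθ) = (+0.858514, -0.208883, +0.468318)
rvec = θ·k = (+0.514850, -0.125267, +0.280850)

rvec=(0.5148, -0.1253, 0.2809) tvec=(0.0350, -0.0101, 1.0524)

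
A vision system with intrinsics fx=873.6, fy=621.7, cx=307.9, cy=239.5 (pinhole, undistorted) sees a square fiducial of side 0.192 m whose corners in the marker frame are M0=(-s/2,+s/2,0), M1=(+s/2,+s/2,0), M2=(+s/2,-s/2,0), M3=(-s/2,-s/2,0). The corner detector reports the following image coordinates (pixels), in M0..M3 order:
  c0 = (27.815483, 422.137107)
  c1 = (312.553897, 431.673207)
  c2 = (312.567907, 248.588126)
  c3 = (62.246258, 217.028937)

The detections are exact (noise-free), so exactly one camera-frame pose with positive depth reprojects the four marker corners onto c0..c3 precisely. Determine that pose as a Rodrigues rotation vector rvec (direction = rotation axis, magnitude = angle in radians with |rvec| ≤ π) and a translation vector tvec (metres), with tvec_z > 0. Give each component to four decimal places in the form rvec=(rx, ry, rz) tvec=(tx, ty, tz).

rvec=(-0.3826, -0.4392, 0.0887) tvec=(-0.0832, 0.0829, 0.6050)

Intrinsics K: fx=873.6, fy=621.7, cx=307.9, cy=239.5
Marker side s = 0.192 m; corners in marker frame (Z=0):
  M0 = (-0.0960, +0.0960, 0)
  M1 = (+0.0960, +0.0960, 0)
  M2 = (+0.0960, -0.0960, 0)
  M3 = (-0.0960, -0.0960, 0)
Detected image corners:
  c0 = (27.815483, 422.137107) px
  c1 = (312.553897, 431.673207) px
  c2 = (312.567907, 248.588126) px
  c3 = (62.246258, 217.028937) px
Planar DLT: solve 8×8 A·h = b for H (H[2,2]=1):
  H  [+1505.52732 -196.27575 +187.75693]
  H  [+327.32710 +800.24532 +324.65708]
  H  [+0.65741 -0.62771 +1.00000]
B = K⁻¹H; ‖b₁‖=1.652843, ‖b₂‖=1.652843; λ = 2/(‖b₁‖+‖b₂‖) = 0.605018, sign → tz>0 ⇒ λ=+0.605018
r₁ = λ·B[:,0] = (+0.90248,+0.16532,+0.39775); r₂ = λ·B[:,1] = (-0.00208,+0.92508,-0.37978)
r₃ = r₁×r₂ = (-0.43073,+0.34191,+0.83520); SVD([r₁ r₂ r₃]) → R = UVᵀ:
  R  [+0.90248 -0.00208 -0.43073]
  R  [+0.16532 +0.92508 +0.34191]
  R  [+0.39775 -0.37978 +0.83520]
t = (-0.08321, +0.08287, +0.60502) m
tr R = 2.662759; θ = arccos((tr R − 1)/2) = 0.589211 rad = 33.759°
axis k = ((R−Rᵀ)₃₂, (R−Rᵀ)₁₃, (R−Rᵀ)₂₁) / (2 sinθ) = (-0.649347, -0.745428, +0.150618)
rvec = θ·k = (-0.382602, -0.439214, +0.088746)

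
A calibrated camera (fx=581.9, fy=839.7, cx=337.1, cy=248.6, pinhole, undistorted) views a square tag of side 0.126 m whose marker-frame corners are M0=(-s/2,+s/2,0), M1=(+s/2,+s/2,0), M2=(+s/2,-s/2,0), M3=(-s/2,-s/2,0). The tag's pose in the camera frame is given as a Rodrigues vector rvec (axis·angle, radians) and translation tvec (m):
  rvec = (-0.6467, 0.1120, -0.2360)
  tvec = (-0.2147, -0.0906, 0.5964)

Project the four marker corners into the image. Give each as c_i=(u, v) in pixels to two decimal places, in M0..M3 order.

Intrinsics K: fx=581.9, fy=839.7, cx=337.1, cy=248.6
Marker side s = 0.126 m; corners in marker frame (Z=0):
  M0 = (-0.0630, +0.0630, 0)
  M1 = (+0.0630, +0.0630, 0)
  M2 = (+0.0630, -0.0630, 0)
  M3 = (-0.0630, -0.0630, 0)
rvec = (-0.6467, 0.1120, -0.2360), |rvec| = θ = 0.69747 rad = 39.962°
Rodrigues: sinθ=0.64228, 1−cosθ=0.23353; R = I + sinθ·[k]× + (1−cosθ)·[k]×²:
    [+0.96724 +0.18256 +0.17640]
    [-0.25210 +0.77249 +0.58284]
    [-0.02987 -0.60822 +0.79321]
t = (-0.2147, -0.0906, 0.5964) m
M0: Pc = R·M0+t = (-0.26414, -0.02605, +0.55996); u = 581.9·(-0.26414)/0.55996 + 337.1 = 62.6177, v = 839.7·(-0.02605)/0.55996 + 248.6 = 209.5352
M1: Pc = R·M1+t = (-0.14226, -0.05782, +0.55620); u = 581.9·(-0.14226)/0.55620 + 337.1 = 188.2638, v = 839.7·(-0.05782)/0.55620 + 248.6 = 161.3162
M2: Pc = R·M2+t = (-0.16526, -0.15515, +0.63284); u = 581.9·(-0.16526)/0.63284 + 337.1 = 185.1371, v = 839.7·(-0.15515)/0.63284 + 248.6 = 42.7350
M3: Pc = R·M3+t = (-0.28714, -0.12338, +0.63660); u = 581.9·(-0.28714)/0.63660 + 337.1 = 74.6350, v = 839.7·(-0.12338)/0.63660 + 248.6 = 85.8503

c0=(62.62, 209.54) c1=(188.26, 161.32) c2=(185.14, 42.74) c3=(74.63, 85.85)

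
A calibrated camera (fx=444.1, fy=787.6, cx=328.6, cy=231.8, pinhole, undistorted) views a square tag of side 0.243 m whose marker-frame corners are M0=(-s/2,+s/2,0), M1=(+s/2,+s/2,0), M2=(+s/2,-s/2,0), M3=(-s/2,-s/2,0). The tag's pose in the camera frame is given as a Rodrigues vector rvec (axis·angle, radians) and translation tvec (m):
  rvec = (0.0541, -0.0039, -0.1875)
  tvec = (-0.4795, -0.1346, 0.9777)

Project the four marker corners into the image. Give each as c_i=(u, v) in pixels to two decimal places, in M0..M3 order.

c0=(68.64, 237.60) c1=(176.30, 201.34) c2=(153.54, 7.57) c3=(44.43, 44.37)

Intrinsics K: fx=444.1, fy=787.6, cx=328.6, cy=231.8
Marker side s = 0.243 m; corners in marker frame (Z=0):
  M0 = (-0.1215, +0.1215, 0)
  M1 = (+0.1215, +0.1215, 0)
  M2 = (+0.1215, -0.1215, 0)
  M3 = (-0.1215, -0.1215, 0)
rvec = (0.0541, -0.0039, -0.1875), |rvec| = θ = 0.19519 rad = 11.183°
Rodrigues: sinθ=0.19395, 1−cosθ=0.01899; R = I + sinθ·[k]× + (1−cosθ)·[k]×²:
    [+0.98247 +0.18621 -0.00893]
    [-0.18642 +0.98102 -0.05339]
    [-0.00118 +0.05412 +0.99853]
t = (-0.4795, -0.1346, 0.9777) m
M0: Pc = R·M0+t = (-0.57625, +0.00724, +0.98442); u = 444.1·(-0.57625)/0.98442 + 328.6 = 68.6387, v = 787.6·(+0.00724)/0.98442 + 231.8 = 237.5952
M1: Pc = R·M1+t = (-0.33751, -0.03806, +0.98413); u = 444.1·(-0.33751)/0.98413 + 328.6 = 176.2970, v = 787.6·(-0.03806)/0.98413 + 231.8 = 201.3439
M2: Pc = R·M2+t = (-0.38275, -0.27644, +0.97098); u = 444.1·(-0.38275)/0.97098 + 328.6 = 153.5388, v = 787.6·(-0.27644)/0.97098 + 231.8 = 7.5661
M3: Pc = R·M3+t = (-0.62149, -0.23114, +0.97127); u = 444.1·(-0.62149)/0.97127 + 328.6 = 44.4295, v = 787.6·(-0.23114)/0.97127 + 231.8 = 44.3654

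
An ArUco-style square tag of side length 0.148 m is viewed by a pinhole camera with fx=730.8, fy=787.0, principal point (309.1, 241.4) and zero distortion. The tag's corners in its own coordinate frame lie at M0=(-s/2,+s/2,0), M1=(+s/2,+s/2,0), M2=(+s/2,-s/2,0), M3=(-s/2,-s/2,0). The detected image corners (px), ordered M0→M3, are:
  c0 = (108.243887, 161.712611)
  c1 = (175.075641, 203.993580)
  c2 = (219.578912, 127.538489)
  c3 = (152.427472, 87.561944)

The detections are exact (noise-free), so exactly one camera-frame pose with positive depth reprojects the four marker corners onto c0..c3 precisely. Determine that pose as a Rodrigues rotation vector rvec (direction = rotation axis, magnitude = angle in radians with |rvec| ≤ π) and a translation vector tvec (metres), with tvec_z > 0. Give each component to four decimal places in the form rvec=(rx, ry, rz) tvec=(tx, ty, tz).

Intrinsics K: fx=730.8, fy=787.0, cx=309.1, cy=241.4
Marker side s = 0.148 m; corners in marker frame (Z=0):
  M0 = (-0.0740, +0.0740, 0)
  M1 = (+0.0740, +0.0740, 0)
  M2 = (+0.0740, -0.0740, 0)
  M3 = (-0.0740, -0.0740, 0)
Detected image corners:
  c0 = (108.243887, 161.712611) px
  c1 = (175.075641, 203.993580) px
  c2 = (219.578912, 127.538489) px
  c3 = (152.427472, 87.561944) px
Planar DLT: solve 8×8 A·h = b for H (H[2,2]=1):
  H  [+425.65246 -312.19381 +163.54906]
  H  [+253.92335 +497.55063 +144.73677]
  H  [-0.16480 -0.07684 +1.00000]
B = K⁻¹H; ‖b₁‖=0.769245, ‖b₂‖=0.769245; λ = 2/(‖b₁‖+‖b₂‖) = 1.299976, sign → tz>0 ⇒ λ=+1.299976
r₁ = λ·B[:,0] = (+0.84778,+0.48515,-0.21424); r₂ = λ·B[:,1] = (-0.51309,+0.85250,-0.09989)
r₃ = r₁×r₂ = (+0.13417,+0.19461,+0.97166); SVD([r₁ r₂ r₃]) → R = UVᵀ:
  R  [+0.84778 -0.51309 +0.13417]
  R  [+0.48515 +0.85250 +0.19461]
  R  [-0.21424 -0.09989 +0.97166]
t = (-0.25891, -0.15967, +1.29998) m
tr R = 2.671943; θ = arccos((tr R − 1)/2) = 0.580896 rad = 33.283°
axis k = ((R−Rᵀ)₃₂, (R−Rᵀ)₁₃, (R−Rᵀ)₂₁) / (2 sinθ) = (-0.268330, +0.317447, +0.909520)
rvec = θ·k = (-0.155872, +0.184403, +0.528336)

rvec=(-0.1559, 0.1844, 0.5283) tvec=(-0.2589, -0.1597, 1.3000)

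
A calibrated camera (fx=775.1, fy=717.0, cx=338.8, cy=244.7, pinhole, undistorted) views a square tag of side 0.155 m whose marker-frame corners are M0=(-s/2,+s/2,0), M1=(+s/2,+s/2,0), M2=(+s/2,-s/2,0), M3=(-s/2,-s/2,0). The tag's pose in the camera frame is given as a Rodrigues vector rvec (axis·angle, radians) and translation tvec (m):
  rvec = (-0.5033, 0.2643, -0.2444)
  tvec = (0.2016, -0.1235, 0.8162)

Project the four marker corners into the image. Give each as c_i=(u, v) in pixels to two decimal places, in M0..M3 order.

c0=(477.54, 213.01) c1=(630.49, 169.02) c2=(579.90, 63.87) c3=(442.35, 107.44)

Intrinsics K: fx=775.1, fy=717.0, cx=338.8, cy=244.7
Marker side s = 0.155 m; corners in marker frame (Z=0):
  M0 = (-0.0775, +0.0775, 0)
  M1 = (+0.0775, +0.0775, 0)
  M2 = (+0.0775, -0.0775, 0)
  M3 = (-0.0775, -0.0775, 0)
rvec = (-0.5033, 0.2643, -0.2444), |rvec| = θ = 0.61879 rad = 35.454°
Rodrigues: sinθ=0.58005, 1−cosθ=0.18542; R = I + sinθ·[k]× + (1−cosθ)·[k]×²:
    [+0.93725 +0.16468 +0.30732]
    [-0.29351 +0.84841 +0.44051]
    [-0.18819 -0.50307 +0.84351]
t = (0.2016, -0.1235, 0.8162) m
M0: Pc = R·M0+t = (+0.14173, -0.03500, +0.79180); u = 775.1·(+0.14173)/0.79180 + 338.8 = 477.5377, v = 717.0·(-0.03500)/0.79180 + 244.7 = 213.0055
M1: Pc = R·M1+t = (+0.28700, -0.08050, +0.76263); u = 775.1·(+0.28700)/0.76263 + 338.8 = 630.4935, v = 717.0·(-0.08050)/0.76263 + 244.7 = 169.0204
M2: Pc = R·M2+t = (+0.26147, -0.21200, +0.84060); u = 775.1·(+0.26147)/0.84060 + 338.8 = 579.8986, v = 717.0·(-0.21200)/0.84060 + 244.7 = 63.8735
M3: Pc = R·M3+t = (+0.11620, -0.16650, +0.86977); u = 775.1·(+0.11620)/0.86977 + 338.8 = 442.3522, v = 717.0·(-0.16650)/0.86977 + 244.7 = 107.4416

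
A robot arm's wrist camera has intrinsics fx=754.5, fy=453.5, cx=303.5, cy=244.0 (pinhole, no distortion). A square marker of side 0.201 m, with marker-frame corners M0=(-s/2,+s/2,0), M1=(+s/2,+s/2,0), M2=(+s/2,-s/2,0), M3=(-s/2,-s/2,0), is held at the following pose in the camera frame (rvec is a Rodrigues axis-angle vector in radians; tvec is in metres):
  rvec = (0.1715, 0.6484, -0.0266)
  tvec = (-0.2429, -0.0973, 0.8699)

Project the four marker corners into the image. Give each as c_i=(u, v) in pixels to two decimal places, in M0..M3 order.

Intrinsics K: fx=754.5, fy=453.5, cx=303.5, cy=244.0
Marker side s = 0.201 m; corners in marker frame (Z=0):
  M0 = (-0.1005, +0.1005, 0)
  M1 = (+0.1005, +0.1005, 0)
  M2 = (+0.1005, -0.1005, 0)
  M3 = (-0.1005, -0.1005, 0)
rvec = (0.1715, 0.6484, -0.0266), |rvec| = θ = 0.67122 rad = 38.458°
Rodrigues: sinθ=0.62195, 1−cosθ=0.21694; R = I + sinθ·[k]× + (1−cosθ)·[k]×²:
    [+0.79722 +0.07819 +0.59860]
    [+0.02890 +0.98550 -0.16721]
    [-0.60299 +0.15060 +0.78340]
t = (-0.2429, -0.0973, 0.8699) m
M0: Pc = R·M0+t = (-0.31516, -0.00116, +0.94564); u = 754.5·(-0.31516)/0.94564 + 303.5 = 52.0395, v = 453.5·(-0.00116)/0.94564 + 244.0 = 243.4429
M1: Pc = R·M1+t = (-0.15492, +0.00465, +0.82443); u = 754.5·(-0.15492)/0.82443 + 303.5 = 161.7207, v = 453.5·(+0.00465)/0.82443 + 244.0 = 246.5560
M2: Pc = R·M2+t = (-0.17064, -0.19344, +0.79416); u = 754.5·(-0.17064)/0.79416 + 303.5 = 141.3850, v = 453.5·(-0.19344)/0.79416 + 244.0 = 133.5388
M3: Pc = R·M3+t = (-0.33088, -0.19925, +0.91537); u = 754.5·(-0.33088)/0.91537 + 303.5 = 30.7692, v = 453.5·(-0.19925)/0.91537 + 244.0 = 145.2871

c0=(52.04, 243.44) c1=(161.72, 246.56) c2=(141.38, 133.54) c3=(30.77, 145.29)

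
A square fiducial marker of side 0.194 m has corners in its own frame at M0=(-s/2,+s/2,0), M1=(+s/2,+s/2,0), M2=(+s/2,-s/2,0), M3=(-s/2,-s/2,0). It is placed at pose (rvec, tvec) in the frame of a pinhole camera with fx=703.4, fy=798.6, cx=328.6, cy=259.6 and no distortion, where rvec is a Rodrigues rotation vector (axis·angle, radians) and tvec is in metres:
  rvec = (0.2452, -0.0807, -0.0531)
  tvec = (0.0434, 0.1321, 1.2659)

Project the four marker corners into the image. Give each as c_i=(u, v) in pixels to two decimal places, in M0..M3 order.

c0=(301.72, 404.13) c1=(406.76, 395.10) c2=(405.07, 280.11) c3=(295.97, 288.17)

Intrinsics K: fx=703.4, fy=798.6, cx=328.6, cy=259.6
Marker side s = 0.194 m; corners in marker frame (Z=0):
  M0 = (-0.0970, +0.0970, 0)
  M1 = (+0.0970, +0.0970, 0)
  M2 = (+0.0970, -0.0970, 0)
  M3 = (-0.0970, -0.0970, 0)
rvec = (0.2452, -0.0807, -0.0531), |rvec| = θ = 0.26354 rad = 15.100°
Rodrigues: sinθ=0.26050, 1−cosθ=0.03453; R = I + sinθ·[k]× + (1−cosθ)·[k]×²:
    [+0.99536 +0.04265 -0.08624]
    [-0.06232 +0.96871 -0.24024]
    [+0.07330 +0.24450 +0.96687]
t = (0.0434, 0.1321, 1.2659) m
M0: Pc = R·M0+t = (-0.04901, +0.23211, +1.28251); u = 703.4·(-0.04901)/1.28251 + 328.6 = 301.7185, v = 798.6·(+0.23211)/1.28251 + 259.6 = 404.1320
M1: Pc = R·M1+t = (+0.14409, +0.22002, +1.29673); u = 703.4·(+0.14409)/1.29673 + 328.6 = 406.7590, v = 798.6·(+0.22002)/1.29673 + 259.6 = 395.1009
M2: Pc = R·M2+t = (+0.13581, +0.03209, +1.24929); u = 703.4·(+0.13581)/1.24929 + 328.6 = 405.0679, v = 798.6·(+0.03209)/1.24929 + 259.6 = 280.1130
M3: Pc = R·M3+t = (-0.05729, +0.04418, +1.23507); u = 703.4·(-0.05729)/1.23507 + 328.6 = 295.9738, v = 798.6·(+0.04418)/1.23507 + 259.6 = 288.1672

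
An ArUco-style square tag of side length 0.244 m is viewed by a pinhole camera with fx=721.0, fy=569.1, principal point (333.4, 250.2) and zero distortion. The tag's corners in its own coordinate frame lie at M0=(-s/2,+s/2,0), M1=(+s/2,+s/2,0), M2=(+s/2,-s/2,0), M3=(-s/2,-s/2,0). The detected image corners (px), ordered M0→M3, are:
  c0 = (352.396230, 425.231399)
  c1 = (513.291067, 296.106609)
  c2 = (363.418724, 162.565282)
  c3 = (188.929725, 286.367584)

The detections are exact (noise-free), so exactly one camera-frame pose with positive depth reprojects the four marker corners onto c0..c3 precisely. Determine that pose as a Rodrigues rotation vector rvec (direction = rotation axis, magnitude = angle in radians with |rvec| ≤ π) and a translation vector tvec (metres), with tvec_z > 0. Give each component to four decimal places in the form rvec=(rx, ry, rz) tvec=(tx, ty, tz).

rvec=(0.0001, -0.2079, -0.7391) tvec=(0.0256, 0.0543, 0.7493)

Intrinsics K: fx=721.0, fy=569.1, cx=333.4, cy=250.2
Marker side s = 0.244 m; corners in marker frame (Z=0):
  M0 = (-0.1220, +0.1220, 0)
  M1 = (+0.1220, +0.1220, 0)
  M2 = (+0.1220, -0.1220, 0)
  M3 = (-0.1220, -0.1220, 0)
Detected image corners:
  c0 = (352.396230, 425.231399) px
  c1 = (513.291067, 296.106609) px
  c2 = (363.418724, 162.565282) px
  c3 = (188.929725, 286.367584) px
Planar DLT: solve 8×8 A·h = b for H (H[2,2]=1):
  H  [+775.89302 +675.90083 +358.01046]
  H  [-445.00398 +586.48226 +291.44427]
  H  [+0.25095 +0.09779 +1.00000]
B = K⁻¹H; ‖b₁‖=1.334504, ‖b₂‖=1.334504; λ = 2/(‖b₁‖+‖b₂‖) = 0.749342, sign → tz>0 ⇒ λ=+0.749342
r₁ = λ·B[:,0] = (+0.71944,-0.66862,+0.18805); r₂ = λ·B[:,1] = (+0.66859,+0.74002,+0.07327)
r₃ = r₁×r₂ = (-0.18815,+0.07301,+0.97942); SVD([r₁ r₂ r₃]) → R = UVᵀ:
  R  [+0.71944 +0.66859 -0.18815]
  R  [-0.66862 +0.74002 +0.07301]
  R  [+0.18805 +0.07327 +0.97942]
t = (+0.02558, +0.05431, +0.74934) m
tr R = 2.438876; θ = arccos((tr R − 1)/2) = 0.767803 rad = 43.992°
axis k = ((R−Rᵀ)₃₂, (R−Rᵀ)₁₃, (R−Rᵀ)₂₁) / (2 sinθ) = (+0.000192, -0.270817, -0.962631)
rvec = θ·k = (+0.000147, -0.207934, -0.739111)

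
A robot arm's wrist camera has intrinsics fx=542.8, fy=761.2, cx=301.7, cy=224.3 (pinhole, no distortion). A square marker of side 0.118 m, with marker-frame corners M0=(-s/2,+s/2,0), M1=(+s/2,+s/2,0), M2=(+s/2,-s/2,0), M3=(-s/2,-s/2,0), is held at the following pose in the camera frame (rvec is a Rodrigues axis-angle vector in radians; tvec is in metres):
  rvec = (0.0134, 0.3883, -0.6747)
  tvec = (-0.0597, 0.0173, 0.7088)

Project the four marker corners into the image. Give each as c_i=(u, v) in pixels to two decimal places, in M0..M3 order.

Intrinsics K: fx=542.8, fy=761.2, cx=301.7, cy=224.3
Marker side s = 0.118 m; corners in marker frame (Z=0):
  M0 = (-0.0590, +0.0590, 0)
  M1 = (+0.0590, +0.0590, 0)
  M2 = (+0.0590, -0.0590, 0)
  M3 = (-0.0590, -0.0590, 0)
rvec = (0.0134, 0.3883, -0.6747), |rvec| = θ = 0.77857 rad = 44.609°
Rodrigues: sinθ=0.70226, 1−cosθ=0.28808; R = I + sinθ·[k]× + (1−cosθ)·[k]×²:
    [+0.71200 +0.61104 +0.34595]
    [-0.60610 +0.78357 -0.13659]
    [-0.35454 -0.11242 +0.92826]
t = (-0.0597, 0.0173, 0.7088) m
M0: Pc = R·M0+t = (-0.06566, +0.09929, +0.72308); u = 542.8·(-0.06566)/0.72308 + 301.7 = 252.4135, v = 761.2·(+0.09929)/0.72308 + 224.3 = 328.8244
M1: Pc = R·M1+t = (+0.01836, +0.02777, +0.68125); u = 542.8·(+0.01836)/0.68125 + 301.7 = 316.3285, v = 761.2·(+0.02777)/0.68125 + 224.3 = 255.3301
M2: Pc = R·M2+t = (-0.05374, -0.06469, +0.69452); u = 542.8·(-0.05374)/0.69452 + 301.7 = 259.6966, v = 761.2·(-0.06469)/0.69452 + 224.3 = 153.3980
M3: Pc = R·M3+t = (-0.13776, +0.00683, +0.73635); u = 542.8·(-0.13776)/0.73635 + 301.7 = 200.1506, v = 761.2·(+0.00683)/0.73635 + 224.3 = 231.3595

c0=(252.41, 328.82) c1=(316.33, 255.33) c2=(259.70, 153.40) c3=(200.15, 231.36)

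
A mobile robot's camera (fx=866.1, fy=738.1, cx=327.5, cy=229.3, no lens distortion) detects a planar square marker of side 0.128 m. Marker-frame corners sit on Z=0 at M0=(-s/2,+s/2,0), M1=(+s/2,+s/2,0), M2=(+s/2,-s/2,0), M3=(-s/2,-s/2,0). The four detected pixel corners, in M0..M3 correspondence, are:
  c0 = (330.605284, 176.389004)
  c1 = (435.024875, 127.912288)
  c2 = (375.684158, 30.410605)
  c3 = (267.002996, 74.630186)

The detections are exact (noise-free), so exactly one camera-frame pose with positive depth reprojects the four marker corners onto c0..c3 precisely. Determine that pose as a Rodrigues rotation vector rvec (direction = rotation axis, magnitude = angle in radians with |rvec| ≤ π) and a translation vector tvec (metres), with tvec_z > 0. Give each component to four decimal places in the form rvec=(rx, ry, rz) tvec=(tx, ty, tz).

rvec=(-0.0026, -0.3395, -0.5008) tvec=(0.0255, -0.1459, 0.8464)

Intrinsics K: fx=866.1, fy=738.1, cx=327.5, cy=229.3
Marker side s = 0.128 m; corners in marker frame (Z=0):
  M0 = (-0.0640, +0.0640, 0)
  M1 = (+0.0640, +0.0640, 0)
  M2 = (+0.0640, -0.0640, 0)
  M3 = (-0.0640, -0.0640, 0)
Detected image corners:
  c0 = (330.605284, 176.389004) px
  c1 = (435.024875, 127.912288) px
  c2 = (375.684158, 30.410605) px
  c3 = (267.002996, 74.630186) px
Planar DLT: solve 8×8 A·h = b for H (H[2,2]=1):
  H  [+965.33610 +513.11910 +353.55336]
  H  [-323.53418 +787.63112 +102.07652]
  H  [+0.37779 +0.09451 +1.00000]
B = K⁻¹H; ‖b₁‖=1.181429, ‖b₂‖=1.181429; λ = 2/(‖b₁‖+‖b₂‖) = 0.846433, sign → tz>0 ⇒ λ=+0.846433
r₁ = λ·B[:,0] = (+0.82250,-0.47036,+0.31977); r₂ = λ·B[:,1] = (+0.47122,+0.87838,+0.08000)
r₃ = r₁×r₂ = (-0.31851,+0.08489,+0.94411); SVD([r₁ r₂ r₃]) → R = UVᵀ:
  R  [+0.82250 +0.47122 -0.31851]
  R  [-0.47036 +0.87838 +0.08489]
  R  [+0.31977 +0.08000 +0.94411]
t = (+0.02546, -0.14590, +0.84643) m
tr R = 2.644991; θ = arccos((tr R − 1)/2) = 0.605011 rad = 34.665°
axis k = ((R−Rᵀ)₃₂, (R−Rᵀ)₁₃, (R−Rᵀ)₂₁) / (2 sinθ) = (-0.004297, -0.561108, -0.827731)
rvec = θ·k = (-0.002600, -0.339477, -0.500787)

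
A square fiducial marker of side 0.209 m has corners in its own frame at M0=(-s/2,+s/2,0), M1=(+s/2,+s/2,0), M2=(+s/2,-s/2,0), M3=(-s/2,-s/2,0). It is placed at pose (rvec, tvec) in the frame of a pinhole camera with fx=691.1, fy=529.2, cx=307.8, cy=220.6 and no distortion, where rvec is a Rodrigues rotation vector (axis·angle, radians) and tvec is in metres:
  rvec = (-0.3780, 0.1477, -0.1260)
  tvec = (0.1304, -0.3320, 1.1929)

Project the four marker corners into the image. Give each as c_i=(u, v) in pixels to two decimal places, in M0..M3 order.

c0=(330.17, 120.75) c1=(454.89, 104.05) c2=(434.19, 27.96) c3=(317.76, 45.14)

Intrinsics K: fx=691.1, fy=529.2, cx=307.8, cy=220.6
Marker side s = 0.209 m; corners in marker frame (Z=0):
  M0 = (-0.1045, +0.1045, 0)
  M1 = (+0.1045, +0.1045, 0)
  M2 = (+0.1045, -0.1045, 0)
  M3 = (-0.1045, -0.1045, 0)
rvec = (-0.3780, 0.1477, -0.1260), |rvec| = θ = 0.42494 rad = 24.347°
Rodrigues: sinθ=0.41227, 1−cosθ=0.08894; R = I + sinθ·[k]× + (1−cosθ)·[k]×²:
    [+0.98144 +0.09474 +0.16675]
    [-0.14974 +0.92181 +0.35756]
    [-0.11984 -0.37589 +0.91888]
t = (0.1304, -0.3320, 1.1929) m
M0: Pc = R·M0+t = (+0.03774, -0.22002, +1.16614); u = 691.1·(+0.03774)/1.16614 + 307.8 = 330.1666, v = 529.2·(-0.22002)/1.16614 + 220.6 = 120.7525
M1: Pc = R·M1+t = (+0.24286, -0.25132, +1.14110); u = 691.1·(+0.24286)/1.14110 + 307.8 = 454.8876, v = 529.2·(-0.25132)/1.14110 + 220.6 = 104.0472
M2: Pc = R·M2+t = (+0.22306, -0.44398, +1.21966); u = 691.1·(+0.22306)/1.21966 + 307.8 = 434.1931, v = 529.2·(-0.44398)/1.21966 + 220.6 = 27.9620
M3: Pc = R·M3+t = (+0.01794, -0.41268, +1.24470); u = 691.1·(+0.01794)/1.24470 + 307.8 = 317.7604, v = 529.2·(-0.41268)/1.24470 + 220.6 = 45.1439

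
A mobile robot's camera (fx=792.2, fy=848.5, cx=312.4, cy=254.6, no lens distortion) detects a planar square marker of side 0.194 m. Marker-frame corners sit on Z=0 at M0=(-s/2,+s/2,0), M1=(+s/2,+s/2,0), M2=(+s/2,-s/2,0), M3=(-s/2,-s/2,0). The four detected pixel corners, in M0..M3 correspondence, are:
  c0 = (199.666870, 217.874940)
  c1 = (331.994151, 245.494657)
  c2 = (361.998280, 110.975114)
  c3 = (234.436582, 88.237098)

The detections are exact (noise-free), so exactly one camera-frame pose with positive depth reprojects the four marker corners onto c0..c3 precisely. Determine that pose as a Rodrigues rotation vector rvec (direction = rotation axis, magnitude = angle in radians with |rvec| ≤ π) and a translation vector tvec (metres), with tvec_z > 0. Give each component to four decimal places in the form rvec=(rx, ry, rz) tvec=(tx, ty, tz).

rvec=(-0.2784, 0.1413, 0.2157) tvec=(-0.0444, -0.1213, 1.1367)

Intrinsics K: fx=792.2, fy=848.5, cx=312.4, cy=254.6
Marker side s = 0.194 m; corners in marker frame (Z=0):
  M0 = (-0.0970, +0.0970, 0)
  M1 = (+0.0970, +0.0970, 0)
  M2 = (+0.0970, -0.0970, 0)
  M3 = (-0.0970, -0.0970, 0)
Detected image corners:
  c0 = (199.666870, 217.874940) px
  c1 = (331.994151, 245.494657) px
  c2 = (361.998280, 110.975114) px
  c3 = (234.436582, 88.237098) px
Planar DLT: solve 8×8 A·h = b for H (H[2,2]=1):
  H  [+627.95690 -230.79874 +281.44922]
  H  [+105.08410 +643.23578 +164.01895]
  H  [-0.14747 -0.22580 +1.00000]
B = K⁻¹H; ‖b₁‖=0.879726, ‖b₂‖=0.879726; λ = 2/(‖b₁‖+‖b₂‖) = 1.136718, sign → tz>0 ⇒ λ=+1.136718
r₁ = λ·B[:,0] = (+0.96715,+0.19108,-0.16764); r₂ = λ·B[:,1] = (-0.22995,+0.93875,-0.25667)
r₃ = r₁×r₂ = (+0.10832,+0.28679,+0.95185); SVD([r₁ r₂ r₃]) → R = UVᵀ:
  R  [+0.96715 -0.22995 +0.10832]
  R  [+0.19108 +0.93875 +0.28679]
  R  [-0.16764 -0.25667 +0.95185]
t = (-0.04441, -0.12135, +1.13672) m
tr R = 2.857750; θ = arccos((tr R − 1)/2) = 0.379432 rad = 21.740°
axis k = ((R−Rᵀ)₃₂, (R−Rᵀ)₁₃, (R−Rᵀ)₂₁) / (2 sinθ) = (-0.733616, +0.372522, +0.568361)
rvec = θ·k = (-0.278358, +0.141347, +0.215655)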